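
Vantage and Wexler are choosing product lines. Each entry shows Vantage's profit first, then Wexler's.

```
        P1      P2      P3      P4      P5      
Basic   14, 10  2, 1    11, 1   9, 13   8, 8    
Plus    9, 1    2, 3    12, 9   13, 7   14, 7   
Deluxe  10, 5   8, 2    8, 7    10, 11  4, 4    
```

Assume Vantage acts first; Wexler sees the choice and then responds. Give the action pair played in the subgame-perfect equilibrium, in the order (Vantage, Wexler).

Wexler best-responds to each possible Vantage move:
- Basic: BR = P4, leader payoff 9.
- Plus: BR = P3, leader payoff 12.
- Deluxe: BR = P4, leader payoff 10.
Vantage's induced payoffs are 9, 12, 10, so Vantage commits to Plus. Subgame-perfect outcome: (Plus, P3) with payoffs (12, 9).

(Plus, P3)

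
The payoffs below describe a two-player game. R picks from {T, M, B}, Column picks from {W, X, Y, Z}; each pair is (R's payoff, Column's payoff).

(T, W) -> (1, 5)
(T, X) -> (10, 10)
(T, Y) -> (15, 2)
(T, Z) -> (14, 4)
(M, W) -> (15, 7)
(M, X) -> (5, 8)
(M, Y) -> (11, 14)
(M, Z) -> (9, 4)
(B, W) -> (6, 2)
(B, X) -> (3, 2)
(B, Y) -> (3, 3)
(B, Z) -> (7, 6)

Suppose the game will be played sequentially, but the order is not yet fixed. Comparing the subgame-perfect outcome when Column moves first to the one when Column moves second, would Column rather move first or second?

second

If R leads: Column's best replies are T→X, M→Y, B→Z; R's induced payoffs 10, 11, 7; outcome (M, Y), payoffs (11, 14).
If Column leads: R's best replies are W→M, X→T, Y→T, Z→T; Column's induced payoffs 7, 10, 2, 4; outcome (T, X), payoffs (10, 10).
Column gets 10 moving first and 14 moving second, so Column prefers to move second.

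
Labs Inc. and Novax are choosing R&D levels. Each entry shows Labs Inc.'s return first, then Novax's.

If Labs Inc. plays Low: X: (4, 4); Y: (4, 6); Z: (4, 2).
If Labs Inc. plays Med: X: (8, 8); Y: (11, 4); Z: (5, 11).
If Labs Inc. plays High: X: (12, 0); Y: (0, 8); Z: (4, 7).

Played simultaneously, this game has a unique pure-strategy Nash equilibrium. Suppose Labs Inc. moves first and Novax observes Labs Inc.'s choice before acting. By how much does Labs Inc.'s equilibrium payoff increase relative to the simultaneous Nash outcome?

Work backward from Novax's decision.
- Low: BR = Y, leader payoff 4.
- Med: BR = Z, leader payoff 5.
- High: BR = Y, leader payoff 0.
Maximizing over 4, 5, 0, Labs Inc. chooses Med. Subgame-perfect outcome: (Med, Z) with payoffs (5, 11).
For the simultaneous game, intersect best replies.
Labs Inc.'s best replies: X→High; Y→Med; Z→Med.
Novax's best replies: Low→Y; Med→Z; High→Y.
Only (Med, Z) has each player best-responding; Nash payoffs (5, 11).
Labs Inc.'s commitment gain: 5 − 5 = 0.

0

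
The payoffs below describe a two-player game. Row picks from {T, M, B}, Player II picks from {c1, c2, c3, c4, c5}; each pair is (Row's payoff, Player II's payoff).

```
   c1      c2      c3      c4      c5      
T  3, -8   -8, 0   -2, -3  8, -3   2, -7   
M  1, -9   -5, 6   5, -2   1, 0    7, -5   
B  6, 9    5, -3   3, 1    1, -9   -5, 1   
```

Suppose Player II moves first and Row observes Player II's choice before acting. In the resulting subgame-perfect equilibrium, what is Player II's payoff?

9

Backward induction with Player II moving first.
- c1 → Row plays B (best of 3, 1, 6); Player II gets 9.
- c2 → Row plays B (best of -8, -5, 5); Player II gets -3.
- c3 → Row plays M (best of -2, 5, 3); Player II gets -2.
- c4 → Row plays T (best of 8, 1, 1); Player II gets -3.
- c5 → Row plays M (best of 2, 7, -5); Player II gets -5.
Among 9, -3, -2, -3, -5, the best is 9 at c1. Subgame-perfect outcome: (B, c1) with payoffs (6, 9).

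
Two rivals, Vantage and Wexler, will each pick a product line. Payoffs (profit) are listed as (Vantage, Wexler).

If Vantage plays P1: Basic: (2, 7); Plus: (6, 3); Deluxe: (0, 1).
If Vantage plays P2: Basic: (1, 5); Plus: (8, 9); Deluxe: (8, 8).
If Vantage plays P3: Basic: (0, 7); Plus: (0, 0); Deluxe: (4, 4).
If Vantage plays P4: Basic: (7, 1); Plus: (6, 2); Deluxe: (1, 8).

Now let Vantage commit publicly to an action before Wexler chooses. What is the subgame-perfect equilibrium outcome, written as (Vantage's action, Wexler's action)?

(P2, Plus)

Solve by backward induction (Vantage leads).
- P1: BR = Basic, leader payoff 2.
- P2: BR = Plus, leader payoff 8.
- P3: BR = Basic, leader payoff 0.
- P4: BR = Deluxe, leader payoff 1.
Vantage's induced payoffs are 2, 8, 0, 1, so Vantage commits to P2. Subgame-perfect outcome: (P2, Plus) with payoffs (8, 9).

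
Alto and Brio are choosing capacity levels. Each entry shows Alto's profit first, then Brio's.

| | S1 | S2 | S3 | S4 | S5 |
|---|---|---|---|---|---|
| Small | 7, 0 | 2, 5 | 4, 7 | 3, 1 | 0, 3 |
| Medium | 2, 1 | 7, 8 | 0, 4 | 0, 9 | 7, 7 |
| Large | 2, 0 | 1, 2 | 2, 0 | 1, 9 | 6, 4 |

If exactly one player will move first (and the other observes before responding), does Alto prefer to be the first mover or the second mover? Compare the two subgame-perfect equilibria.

second

If Alto leads: Brio's best replies are Small→S3, Medium→S4, Large→S4; Alto's induced payoffs 4, 0, 1; outcome (Small, S3), payoffs (4, 7).
If Brio leads: Alto's best replies are S1→Small, S2→Medium, S3→Small, S4→Small, S5→Medium; Brio's induced payoffs 0, 8, 7, 1, 7; outcome (Medium, S2), payoffs (7, 8).
Alto gets 4 moving first and 7 moving second, so Alto prefers to move second.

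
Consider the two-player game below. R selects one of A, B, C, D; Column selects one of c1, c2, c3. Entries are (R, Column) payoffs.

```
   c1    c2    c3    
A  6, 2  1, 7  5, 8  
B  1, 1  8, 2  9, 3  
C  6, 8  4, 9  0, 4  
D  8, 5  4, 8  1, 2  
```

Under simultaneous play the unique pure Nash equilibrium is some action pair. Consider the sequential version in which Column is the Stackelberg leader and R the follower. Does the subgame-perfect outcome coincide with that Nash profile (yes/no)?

Work backward from R's decision.
- c1: R compares 6, 1, 6, 8 and picks D; Column would get 5.
- c2: R compares 1, 8, 4, 4 and picks B; Column would get 2.
- c3: R compares 5, 9, 0, 1 and picks B; Column would get 3.
Maximizing over 5, 2, 3, Column chooses c1. Subgame-perfect outcome: (D, c1) with payoffs (8, 5).
Under simultaneous play:
R's best replies: c1→D; c2→B; c3→B.
Column's best replies: A→c3; B→c3; C→c2; D→c2.
Only (B, c3) has each player best-responding; Nash payoffs (9, 3).
Sequential outcome (D, c1) differs from the Nash profile (B, c3).

no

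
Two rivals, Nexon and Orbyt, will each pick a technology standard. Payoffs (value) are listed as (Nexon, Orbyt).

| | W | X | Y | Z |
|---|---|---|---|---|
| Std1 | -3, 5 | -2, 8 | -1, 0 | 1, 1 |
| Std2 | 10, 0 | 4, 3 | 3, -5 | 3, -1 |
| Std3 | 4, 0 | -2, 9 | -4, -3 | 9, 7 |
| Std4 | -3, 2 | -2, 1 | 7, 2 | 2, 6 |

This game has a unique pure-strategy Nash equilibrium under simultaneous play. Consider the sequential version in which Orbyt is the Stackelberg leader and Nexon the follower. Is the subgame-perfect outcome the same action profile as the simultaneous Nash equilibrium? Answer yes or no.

no

Nexon best-responds to each possible Orbyt move:
- W: BR = Std2, leader payoff 0.
- X: BR = Std2, leader payoff 3.
- Y: BR = Std4, leader payoff 2.
- Z: BR = Std3, leader payoff 7.
Maximizing over 0, 3, 2, 7, Orbyt chooses Z. Subgame-perfect outcome: (Std3, Z) with payoffs (9, 7).
Under simultaneous play:
Nexon's best replies: W→Std2; X→Std2; Y→Std4; Z→Std3.
Orbyt's best replies: Std1→X; Std2→X; Std3→X; Std4→Z.
Only (Std2, X) has each player best-responding; Nash payoffs (4, 3).
Sequential outcome (Std3, Z) differs from the Nash profile (Std2, X).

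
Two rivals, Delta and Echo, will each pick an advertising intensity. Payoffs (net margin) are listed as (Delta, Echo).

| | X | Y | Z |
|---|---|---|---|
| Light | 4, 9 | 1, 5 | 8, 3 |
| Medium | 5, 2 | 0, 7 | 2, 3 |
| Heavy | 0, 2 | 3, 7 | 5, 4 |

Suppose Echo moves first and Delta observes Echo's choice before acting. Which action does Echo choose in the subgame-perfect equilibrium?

Solve by backward induction (Echo leads).
- X → Delta plays Medium (best of 4, 5, 0); Echo gets 2.
- Y → Delta plays Heavy (best of 1, 0, 3); Echo gets 7.
- Z → Delta plays Light (best of 8, 2, 5); Echo gets 3.
Echo's induced payoffs are 2, 7, 3, so Echo commits to Y. Subgame-perfect outcome: (Heavy, Y) with payoffs (3, 7).

Y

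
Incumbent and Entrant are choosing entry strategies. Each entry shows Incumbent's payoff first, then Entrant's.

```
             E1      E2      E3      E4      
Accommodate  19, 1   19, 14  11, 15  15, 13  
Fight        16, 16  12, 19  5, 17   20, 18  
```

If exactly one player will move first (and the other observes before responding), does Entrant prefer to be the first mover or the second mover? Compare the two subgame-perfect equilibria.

If Incumbent leads: Entrant's best replies are Accommodate→E3, Fight→E2; Incumbent's induced payoffs 11, 12; outcome (Fight, E2), payoffs (12, 19).
If Entrant leads: Incumbent's best replies are E1→Accommodate, E2→Accommodate, E3→Accommodate, E4→Fight; Entrant's induced payoffs 1, 14, 15, 18; outcome (Fight, E4), payoffs (20, 18).
Entrant gets 18 moving first and 19 moving second, so Entrant prefers to move second.

second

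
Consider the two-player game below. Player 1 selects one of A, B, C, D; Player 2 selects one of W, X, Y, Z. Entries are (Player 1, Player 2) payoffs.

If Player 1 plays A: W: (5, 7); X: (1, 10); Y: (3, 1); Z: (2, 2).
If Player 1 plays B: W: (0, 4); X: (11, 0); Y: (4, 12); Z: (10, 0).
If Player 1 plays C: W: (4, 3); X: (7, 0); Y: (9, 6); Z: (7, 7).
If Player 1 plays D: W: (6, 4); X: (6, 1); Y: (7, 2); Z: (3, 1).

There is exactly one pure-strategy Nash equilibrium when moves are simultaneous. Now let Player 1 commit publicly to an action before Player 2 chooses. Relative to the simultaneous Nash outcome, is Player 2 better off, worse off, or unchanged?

better off

Backward induction with Player 1 moving first.
- A: Player 2 compares 7, 10, 1, 2 and picks X; Player 1 would get 1.
- B: Player 2 compares 4, 0, 12, 0 and picks Y; Player 1 would get 4.
- C: Player 2 compares 3, 0, 6, 7 and picks Z; Player 1 would get 7.
- D: Player 2 compares 4, 1, 2, 1 and picks W; Player 1 would get 6.
Maximizing over 1, 4, 7, 6, Player 1 chooses C. Subgame-perfect outcome: (C, Z) with payoffs (7, 7).
Now find the simultaneous Nash equilibrium.
Player 1's best replies: W→D; X→B; Y→C; Z→B.
Player 2's best replies: A→X; B→Y; C→Z; D→W.
Only (D, W) has each player best-responding; Nash payoffs (6, 4).
Player 2 earns 7 sequentially versus 4 at the Nash outcome: better off.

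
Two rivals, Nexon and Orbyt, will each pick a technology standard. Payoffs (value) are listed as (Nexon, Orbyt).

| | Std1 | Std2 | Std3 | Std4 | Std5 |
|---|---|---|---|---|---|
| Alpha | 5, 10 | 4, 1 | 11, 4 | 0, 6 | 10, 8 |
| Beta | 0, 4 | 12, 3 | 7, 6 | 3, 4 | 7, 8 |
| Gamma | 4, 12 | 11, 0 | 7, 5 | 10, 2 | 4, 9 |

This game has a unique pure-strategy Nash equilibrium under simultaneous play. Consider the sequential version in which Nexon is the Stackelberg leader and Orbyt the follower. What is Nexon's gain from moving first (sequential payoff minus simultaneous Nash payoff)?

2

Orbyt best-responds to each possible Nexon move:
- Alpha → Orbyt plays Std1 (best of 10, 1, 4, 6, 8); Nexon gets 5.
- Beta → Orbyt plays Std5 (best of 4, 3, 6, 4, 8); Nexon gets 7.
- Gamma → Orbyt plays Std1 (best of 12, 0, 5, 2, 9); Nexon gets 4.
Maximizing over 5, 7, 4, Nexon chooses Beta. Subgame-perfect outcome: (Beta, Std5) with payoffs (7, 8).
For the simultaneous game, intersect best replies.
Nexon's best replies: Std1→Alpha; Std2→Beta; Std3→Alpha; Std4→Gamma; Std5→Alpha.
Orbyt's best replies: Alpha→Std1; Beta→Std5; Gamma→Std1.
The unique mutual best reply is (Alpha, Std1), giving (5, 10).
Nexon's commitment gain: 7 − 5 = 2.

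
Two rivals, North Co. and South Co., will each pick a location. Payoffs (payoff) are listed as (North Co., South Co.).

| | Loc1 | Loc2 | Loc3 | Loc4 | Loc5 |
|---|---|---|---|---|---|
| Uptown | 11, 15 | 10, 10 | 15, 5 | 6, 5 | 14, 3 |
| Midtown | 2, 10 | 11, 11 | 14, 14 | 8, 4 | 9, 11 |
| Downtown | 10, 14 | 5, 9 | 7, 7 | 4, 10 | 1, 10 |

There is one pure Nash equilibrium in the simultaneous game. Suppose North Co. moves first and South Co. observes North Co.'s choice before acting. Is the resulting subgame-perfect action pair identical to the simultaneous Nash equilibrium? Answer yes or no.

no

Backward induction with North Co. moving first.
- Uptown: BR = Loc1, leader payoff 11.
- Midtown: BR = Loc3, leader payoff 14.
- Downtown: BR = Loc1, leader payoff 10.
Maximizing over 11, 14, 10, North Co. chooses Midtown. Subgame-perfect outcome: (Midtown, Loc3) with payoffs (14, 14).
For the simultaneous game, intersect best replies.
North Co.'s best replies: Loc1→Uptown; Loc2→Midtown; Loc3→Uptown; Loc4→Midtown; Loc5→Uptown.
South Co.'s best replies: Uptown→Loc1; Midtown→Loc3; Downtown→Loc1.
The unique mutual best reply is (Uptown, Loc1), giving (11, 15).
Sequential outcome (Midtown, Loc3) differs from the Nash profile (Uptown, Loc1).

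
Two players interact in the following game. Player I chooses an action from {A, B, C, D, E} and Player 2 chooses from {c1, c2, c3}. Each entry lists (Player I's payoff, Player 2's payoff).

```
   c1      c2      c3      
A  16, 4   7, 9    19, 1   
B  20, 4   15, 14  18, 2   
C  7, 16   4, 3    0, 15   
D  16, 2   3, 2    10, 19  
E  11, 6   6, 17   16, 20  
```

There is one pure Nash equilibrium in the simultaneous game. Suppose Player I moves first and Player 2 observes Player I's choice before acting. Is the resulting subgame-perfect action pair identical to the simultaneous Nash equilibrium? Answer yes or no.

Work backward from Player 2's decision.
- A: Player 2 compares 4, 9, 1 and picks c2; Player I would get 7.
- B: Player 2 compares 4, 14, 2 and picks c2; Player I would get 15.
- C: Player 2 compares 16, 3, 15 and picks c1; Player I would get 7.
- D: Player 2 compares 2, 2, 19 and picks c3; Player I would get 10.
- E: Player 2 compares 6, 17, 20 and picks c3; Player I would get 16.
Player I's induced payoffs are 7, 15, 7, 10, 16, so Player I commits to E. Subgame-perfect outcome: (E, c3) with payoffs (16, 20).
Now find the simultaneous Nash equilibrium.
Player I's best replies: c1→B; c2→B; c3→A.
Player 2's best replies: A→c2; B→c2; C→c1; D→c3; E→c3.
Only (B, c2) has each player best-responding; Nash payoffs (15, 14).
Sequential outcome (E, c3) differs from the Nash profile (B, c2).

no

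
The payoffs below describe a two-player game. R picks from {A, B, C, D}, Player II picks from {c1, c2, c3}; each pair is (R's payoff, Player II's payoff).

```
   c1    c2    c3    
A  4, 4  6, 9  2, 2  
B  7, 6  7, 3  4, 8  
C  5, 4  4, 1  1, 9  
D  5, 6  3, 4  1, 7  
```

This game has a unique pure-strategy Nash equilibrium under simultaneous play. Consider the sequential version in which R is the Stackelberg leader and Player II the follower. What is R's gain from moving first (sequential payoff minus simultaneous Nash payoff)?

2

Work backward from Player II's decision.
- A: BR = c2, leader payoff 6.
- B: BR = c3, leader payoff 4.
- C: BR = c3, leader payoff 1.
- D: BR = c3, leader payoff 1.
R's induced payoffs are 6, 4, 1, 1, so R commits to A. Subgame-perfect outcome: (A, c2) with payoffs (6, 9).
For the simultaneous game, intersect best replies.
R's best replies: c1→B; c2→B; c3→B.
Player II's best replies: A→c2; B→c3; C→c3; D→c3.
Only (B, c3) has each player best-responding; Nash payoffs (4, 8).
R's commitment gain: 6 − 4 = 2.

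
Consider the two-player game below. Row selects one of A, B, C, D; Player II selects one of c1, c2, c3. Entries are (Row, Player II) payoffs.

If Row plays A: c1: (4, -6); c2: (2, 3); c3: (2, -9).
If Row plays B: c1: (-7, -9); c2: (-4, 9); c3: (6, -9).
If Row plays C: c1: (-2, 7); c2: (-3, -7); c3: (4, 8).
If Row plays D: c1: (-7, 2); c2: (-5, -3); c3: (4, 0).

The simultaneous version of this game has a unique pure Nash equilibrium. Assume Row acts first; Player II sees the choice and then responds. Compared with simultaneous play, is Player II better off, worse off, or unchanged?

better off

Player II best-responds to each possible Row move:
- A → Player II plays c2 (best of -6, 3, -9); Row gets 2.
- B → Player II plays c2 (best of -9, 9, -9); Row gets -4.
- C → Player II plays c3 (best of 7, -7, 8); Row gets 4.
- D → Player II plays c1 (best of 2, -3, 0); Row gets -7.
Among 2, -4, 4, -7, the best is 4 at C. Subgame-perfect outcome: (C, c3) with payoffs (4, 8).
Under simultaneous play:
Row's best replies: c1→A; c2→A; c3→B.
Player II's best replies: A→c2; B→c2; C→c3; D→c1.
Only (A, c2) has each player best-responding; Nash payoffs (2, 3).
Player II earns 8 sequentially versus 3 at the Nash outcome: better off.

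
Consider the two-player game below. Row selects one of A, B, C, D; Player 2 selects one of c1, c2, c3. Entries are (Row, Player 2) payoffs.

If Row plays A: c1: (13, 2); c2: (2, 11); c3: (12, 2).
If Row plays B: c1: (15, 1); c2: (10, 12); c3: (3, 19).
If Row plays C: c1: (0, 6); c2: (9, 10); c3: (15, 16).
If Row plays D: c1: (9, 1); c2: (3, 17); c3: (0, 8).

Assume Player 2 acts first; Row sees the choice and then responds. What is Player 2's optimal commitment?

Work backward from Row's decision.
- c1 → Row plays B (best of 13, 15, 0, 9); Player 2 gets 1.
- c2 → Row plays B (best of 2, 10, 9, 3); Player 2 gets 12.
- c3 → Row plays C (best of 12, 3, 15, 0); Player 2 gets 16.
Among 1, 12, 16, the best is 16 at c3. Subgame-perfect outcome: (C, c3) with payoffs (15, 16).

c3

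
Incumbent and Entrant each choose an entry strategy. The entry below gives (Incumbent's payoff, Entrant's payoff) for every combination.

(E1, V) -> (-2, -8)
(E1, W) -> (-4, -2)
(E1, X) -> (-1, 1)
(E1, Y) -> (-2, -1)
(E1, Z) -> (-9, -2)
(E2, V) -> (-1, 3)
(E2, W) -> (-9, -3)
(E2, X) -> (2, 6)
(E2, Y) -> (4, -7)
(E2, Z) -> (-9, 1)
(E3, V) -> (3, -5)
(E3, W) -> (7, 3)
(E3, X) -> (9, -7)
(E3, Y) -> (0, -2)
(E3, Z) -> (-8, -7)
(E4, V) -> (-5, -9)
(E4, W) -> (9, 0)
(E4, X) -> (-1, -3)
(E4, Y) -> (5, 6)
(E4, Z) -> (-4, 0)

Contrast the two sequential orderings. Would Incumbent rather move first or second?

If Incumbent leads: Entrant's best replies are E1→X, E2→X, E3→W, E4→Y; Incumbent's induced payoffs -1, 2, 7, 5; outcome (E3, W), payoffs (7, 3).
If Entrant leads: Incumbent's best replies are V→E3, W→E4, X→E3, Y→E4, Z→E4; Entrant's induced payoffs -5, 0, -7, 6, 0; outcome (E4, Y), payoffs (5, 6).
Incumbent gets 7 moving first and 5 moving second, so Incumbent prefers to move first.

first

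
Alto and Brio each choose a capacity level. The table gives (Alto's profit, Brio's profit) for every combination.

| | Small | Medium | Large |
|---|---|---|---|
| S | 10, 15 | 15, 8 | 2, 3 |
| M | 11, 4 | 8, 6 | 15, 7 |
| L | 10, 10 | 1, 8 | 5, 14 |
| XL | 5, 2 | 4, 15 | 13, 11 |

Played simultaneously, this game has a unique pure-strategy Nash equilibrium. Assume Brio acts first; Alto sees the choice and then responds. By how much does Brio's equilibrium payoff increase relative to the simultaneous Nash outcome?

Backward induction with Brio moving first.
- Small → Alto plays M (best of 10, 11, 10, 5); Brio gets 4.
- Medium → Alto plays S (best of 15, 8, 1, 4); Brio gets 8.
- Large → Alto plays M (best of 2, 15, 5, 13); Brio gets 7.
Brio's induced payoffs are 4, 8, 7, so Brio commits to Medium. Subgame-perfect outcome: (S, Medium) with payoffs (15, 8).
For the simultaneous game, intersect best replies.
Alto's best replies: Small→M; Medium→S; Large→M.
Brio's best replies: S→Small; M→Large; L→Large; XL→Medium.
The unique mutual best reply is (M, Large), giving (15, 7).
Brio's commitment gain: 8 − 7 = 1.

1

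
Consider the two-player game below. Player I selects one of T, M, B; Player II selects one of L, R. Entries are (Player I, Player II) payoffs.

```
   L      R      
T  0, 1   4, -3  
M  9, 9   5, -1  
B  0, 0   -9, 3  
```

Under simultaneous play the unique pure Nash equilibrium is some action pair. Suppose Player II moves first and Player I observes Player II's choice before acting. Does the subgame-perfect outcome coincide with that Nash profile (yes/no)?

yes

Backward induction with Player II moving first.
- L: Player I compares 0, 9, 0 and picks M; Player II would get 9.
- R: Player I compares 4, 5, -9 and picks M; Player II would get -1.
Among 9, -1, the best is 9 at L. Subgame-perfect outcome: (M, L) with payoffs (9, 9).
Now find the simultaneous Nash equilibrium.
Player I's best replies: L→M; R→M.
Player II's best replies: T→L; M→L; B→R.
The unique mutual best reply is (M, L), giving (9, 9).
Sequential outcome (M, L) coincides with the Nash profile (M, L).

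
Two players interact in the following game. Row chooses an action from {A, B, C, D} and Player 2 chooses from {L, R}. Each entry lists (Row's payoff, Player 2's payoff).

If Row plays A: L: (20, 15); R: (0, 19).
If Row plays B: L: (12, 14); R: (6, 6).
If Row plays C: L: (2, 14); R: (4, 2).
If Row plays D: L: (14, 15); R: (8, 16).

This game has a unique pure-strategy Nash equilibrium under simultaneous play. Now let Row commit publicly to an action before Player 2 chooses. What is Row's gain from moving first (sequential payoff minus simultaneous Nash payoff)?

Solve by backward induction (Row leads).
- A: Player 2 compares 15, 19 and picks R; Row would get 0.
- B: Player 2 compares 14, 6 and picks L; Row would get 12.
- C: Player 2 compares 14, 2 and picks L; Row would get 2.
- D: Player 2 compares 15, 16 and picks R; Row would get 8.
Row's induced payoffs are 0, 12, 2, 8, so Row commits to B. Subgame-perfect outcome: (B, L) with payoffs (12, 14).
Under simultaneous play:
Row's best replies: L→A; R→D.
Player 2's best replies: A→R; B→L; C→L; D→R.
Only (D, R) has each player best-responding; Nash payoffs (8, 16).
Row's commitment gain: 12 − 8 = 4.

4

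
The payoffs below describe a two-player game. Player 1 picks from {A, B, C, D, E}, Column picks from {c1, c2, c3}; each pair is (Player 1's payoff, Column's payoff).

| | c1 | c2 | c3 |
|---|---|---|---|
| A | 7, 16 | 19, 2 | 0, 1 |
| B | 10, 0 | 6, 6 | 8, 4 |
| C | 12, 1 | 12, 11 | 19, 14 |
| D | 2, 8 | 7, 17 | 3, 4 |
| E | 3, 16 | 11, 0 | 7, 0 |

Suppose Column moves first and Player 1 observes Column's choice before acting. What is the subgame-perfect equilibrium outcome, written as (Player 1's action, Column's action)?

(C, c3)

Solve by backward induction (Column leads).
- c1: Player 1 compares 7, 10, 12, 2, 3 and picks C; Column would get 1.
- c2: Player 1 compares 19, 6, 12, 7, 11 and picks A; Column would get 2.
- c3: Player 1 compares 0, 8, 19, 3, 7 and picks C; Column would get 14.
Maximizing over 1, 2, 14, Column chooses c3. Subgame-perfect outcome: (C, c3) with payoffs (19, 14).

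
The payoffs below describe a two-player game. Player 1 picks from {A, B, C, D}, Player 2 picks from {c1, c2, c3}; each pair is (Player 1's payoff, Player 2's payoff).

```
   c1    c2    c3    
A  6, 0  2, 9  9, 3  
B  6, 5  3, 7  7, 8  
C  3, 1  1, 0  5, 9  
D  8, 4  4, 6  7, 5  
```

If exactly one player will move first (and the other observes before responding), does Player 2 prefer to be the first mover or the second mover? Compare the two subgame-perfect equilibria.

second

If Player 1 leads: Player 2's best replies are A→c2, B→c3, C→c3, D→c2; Player 1's induced payoffs 2, 7, 5, 4; outcome (B, c3), payoffs (7, 8).
If Player 2 leads: Player 1's best replies are c1→D, c2→D, c3→A; Player 2's induced payoffs 4, 6, 3; outcome (D, c2), payoffs (4, 6).
Player 2 gets 6 moving first and 8 moving second, so Player 2 prefers to move second.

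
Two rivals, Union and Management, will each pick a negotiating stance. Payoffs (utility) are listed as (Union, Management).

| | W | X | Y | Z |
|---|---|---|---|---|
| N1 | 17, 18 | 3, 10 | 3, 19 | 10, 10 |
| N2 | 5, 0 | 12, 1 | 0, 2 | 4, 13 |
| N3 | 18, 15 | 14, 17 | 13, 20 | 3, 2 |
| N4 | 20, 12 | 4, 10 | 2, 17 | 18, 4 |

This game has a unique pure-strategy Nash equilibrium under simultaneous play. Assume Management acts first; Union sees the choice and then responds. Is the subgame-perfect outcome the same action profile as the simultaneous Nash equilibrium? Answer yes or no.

yes

Union best-responds to each possible Management move:
- W → Union plays N4 (best of 17, 5, 18, 20); Management gets 12.
- X → Union plays N3 (best of 3, 12, 14, 4); Management gets 17.
- Y → Union plays N3 (best of 3, 0, 13, 2); Management gets 20.
- Z → Union plays N4 (best of 10, 4, 3, 18); Management gets 4.
Maximizing over 12, 17, 20, 4, Management chooses Y. Subgame-perfect outcome: (N3, Y) with payoffs (13, 20).
Under simultaneous play:
Union's best replies: W→N4; X→N3; Y→N3; Z→N4.
Management's best replies: N1→Y; N2→Z; N3→Y; N4→Y.
The unique mutual best reply is (N3, Y), giving (13, 20).
Sequential outcome (N3, Y) coincides with the Nash profile (N3, Y).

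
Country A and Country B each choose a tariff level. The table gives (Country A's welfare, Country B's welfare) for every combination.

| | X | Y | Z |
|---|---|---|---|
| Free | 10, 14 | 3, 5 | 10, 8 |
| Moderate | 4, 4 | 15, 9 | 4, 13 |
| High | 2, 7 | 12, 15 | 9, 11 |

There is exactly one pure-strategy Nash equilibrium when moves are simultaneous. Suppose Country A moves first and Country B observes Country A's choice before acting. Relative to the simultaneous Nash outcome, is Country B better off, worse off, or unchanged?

better off

Solve by backward induction (Country A leads).
- Free: BR = X, leader payoff 10.
- Moderate: BR = Z, leader payoff 4.
- High: BR = Y, leader payoff 12.
Maximizing over 10, 4, 12, Country A chooses High. Subgame-perfect outcome: (High, Y) with payoffs (12, 15).
Under simultaneous play:
Country A's best replies: X→Free; Y→Moderate; Z→Free.
Country B's best replies: Free→X; Moderate→Z; High→Y.
Only (Free, X) has each player best-responding; Nash payoffs (10, 14).
Country B earns 15 sequentially versus 14 at the Nash outcome: better off.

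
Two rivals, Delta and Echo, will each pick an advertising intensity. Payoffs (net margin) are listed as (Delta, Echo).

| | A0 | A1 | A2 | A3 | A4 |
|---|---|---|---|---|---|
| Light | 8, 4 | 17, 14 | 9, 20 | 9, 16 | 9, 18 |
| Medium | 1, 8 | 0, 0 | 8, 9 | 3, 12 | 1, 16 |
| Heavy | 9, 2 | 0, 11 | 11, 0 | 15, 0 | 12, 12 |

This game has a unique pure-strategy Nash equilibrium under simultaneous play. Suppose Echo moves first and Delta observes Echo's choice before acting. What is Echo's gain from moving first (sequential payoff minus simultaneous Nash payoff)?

2

Backward induction with Echo moving first.
- A0: Delta compares 8, 1, 9 and picks Heavy; Echo would get 2.
- A1: Delta compares 17, 0, 0 and picks Light; Echo would get 14.
- A2: Delta compares 9, 8, 11 and picks Heavy; Echo would get 0.
- A3: Delta compares 9, 3, 15 and picks Heavy; Echo would get 0.
- A4: Delta compares 9, 1, 12 and picks Heavy; Echo would get 12.
Echo's induced payoffs are 2, 14, 0, 0, 12, so Echo commits to A1. Subgame-perfect outcome: (Light, A1) with payoffs (17, 14).
For the simultaneous game, intersect best replies.
Delta's best replies: A0→Heavy; A1→Light; A2→Heavy; A3→Heavy; A4→Heavy.
Echo's best replies: Light→A2; Medium→A4; Heavy→A4.
Only (Heavy, A4) has each player best-responding; Nash payoffs (12, 12).
Echo's commitment gain: 14 − 12 = 2.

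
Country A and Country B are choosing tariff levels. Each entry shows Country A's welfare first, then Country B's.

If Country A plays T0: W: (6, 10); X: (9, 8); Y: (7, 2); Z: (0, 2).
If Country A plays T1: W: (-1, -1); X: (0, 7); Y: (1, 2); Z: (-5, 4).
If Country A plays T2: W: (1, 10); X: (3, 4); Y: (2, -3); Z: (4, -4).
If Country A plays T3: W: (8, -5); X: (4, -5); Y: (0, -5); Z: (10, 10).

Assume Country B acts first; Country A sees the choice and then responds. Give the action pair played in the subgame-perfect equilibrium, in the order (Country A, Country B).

Country A best-responds to each possible Country B move:
- W: Country A compares 6, -1, 1, 8 and picks T3; Country B would get -5.
- X: Country A compares 9, 0, 3, 4 and picks T0; Country B would get 8.
- Y: Country A compares 7, 1, 2, 0 and picks T0; Country B would get 2.
- Z: Country A compares 0, -5, 4, 10 and picks T3; Country B would get 10.
Country B's induced payoffs are -5, 8, 2, 10, so Country B commits to Z. Subgame-perfect outcome: (T3, Z) with payoffs (10, 10).

(T3, Z)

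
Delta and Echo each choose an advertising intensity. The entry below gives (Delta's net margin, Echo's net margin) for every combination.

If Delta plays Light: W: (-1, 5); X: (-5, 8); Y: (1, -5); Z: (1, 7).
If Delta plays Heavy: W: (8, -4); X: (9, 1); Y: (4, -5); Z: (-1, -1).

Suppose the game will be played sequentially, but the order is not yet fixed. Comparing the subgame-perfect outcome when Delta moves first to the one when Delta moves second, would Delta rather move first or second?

first

If Delta leads: Echo's best replies are Light→X, Heavy→X; Delta's induced payoffs -5, 9; outcome (Heavy, X), payoffs (9, 1).
If Echo leads: Delta's best replies are W→Heavy, X→Heavy, Y→Heavy, Z→Light; Echo's induced payoffs -4, 1, -5, 7; outcome (Light, Z), payoffs (1, 7).
Delta gets 9 moving first and 1 moving second, so Delta prefers to move first.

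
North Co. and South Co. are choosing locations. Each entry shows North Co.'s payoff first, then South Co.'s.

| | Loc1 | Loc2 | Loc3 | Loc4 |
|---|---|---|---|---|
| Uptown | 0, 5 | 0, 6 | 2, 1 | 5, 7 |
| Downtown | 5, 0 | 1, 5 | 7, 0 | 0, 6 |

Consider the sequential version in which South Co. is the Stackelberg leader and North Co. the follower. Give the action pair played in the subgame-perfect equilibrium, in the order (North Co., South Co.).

(Uptown, Loc4)

Solve by backward induction (South Co. leads).
- Loc1 → North Co. plays Downtown (best of 0, 5); South Co. gets 0.
- Loc2 → North Co. plays Downtown (best of 0, 1); South Co. gets 5.
- Loc3 → North Co. plays Downtown (best of 2, 7); South Co. gets 0.
- Loc4 → North Co. plays Uptown (best of 5, 0); South Co. gets 7.
South Co.'s induced payoffs are 0, 5, 0, 7, so South Co. commits to Loc4. Subgame-perfect outcome: (Uptown, Loc4) with payoffs (5, 7).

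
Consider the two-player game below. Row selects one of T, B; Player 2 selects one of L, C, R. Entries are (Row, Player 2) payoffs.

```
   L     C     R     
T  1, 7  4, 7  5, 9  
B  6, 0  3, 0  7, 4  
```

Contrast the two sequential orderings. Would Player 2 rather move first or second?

first

If Row leads: Player 2's best replies are T→R, B→R; Row's induced payoffs 5, 7; outcome (B, R), payoffs (7, 4).
If Player 2 leads: Row's best replies are L→B, C→T, R→B; Player 2's induced payoffs 0, 7, 4; outcome (T, C), payoffs (4, 7).
Player 2 gets 7 moving first and 4 moving second, so Player 2 prefers to move first.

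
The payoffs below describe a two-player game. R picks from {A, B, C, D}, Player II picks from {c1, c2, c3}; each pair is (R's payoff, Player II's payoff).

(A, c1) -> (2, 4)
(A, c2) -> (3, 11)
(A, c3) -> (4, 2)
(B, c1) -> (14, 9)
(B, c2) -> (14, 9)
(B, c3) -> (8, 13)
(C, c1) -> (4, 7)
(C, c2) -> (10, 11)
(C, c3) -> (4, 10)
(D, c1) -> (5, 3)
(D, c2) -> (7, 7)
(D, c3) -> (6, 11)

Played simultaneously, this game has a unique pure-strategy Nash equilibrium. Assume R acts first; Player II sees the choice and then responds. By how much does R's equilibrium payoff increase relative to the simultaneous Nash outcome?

Solve by backward induction (R leads).
- A: Player II compares 4, 11, 2 and picks c2; R would get 3.
- B: Player II compares 9, 9, 13 and picks c3; R would get 8.
- C: Player II compares 7, 11, 10 and picks c2; R would get 10.
- D: Player II compares 3, 7, 11 and picks c3; R would get 6.
Maximizing over 3, 8, 10, 6, R chooses C. Subgame-perfect outcome: (C, c2) with payoffs (10, 11).
Under simultaneous play:
R's best replies: c1→B; c2→B; c3→B.
Player II's best replies: A→c2; B→c3; C→c2; D→c3.
Only (B, c3) has each player best-responding; Nash payoffs (8, 13).
R's commitment gain: 10 − 8 = 2.

2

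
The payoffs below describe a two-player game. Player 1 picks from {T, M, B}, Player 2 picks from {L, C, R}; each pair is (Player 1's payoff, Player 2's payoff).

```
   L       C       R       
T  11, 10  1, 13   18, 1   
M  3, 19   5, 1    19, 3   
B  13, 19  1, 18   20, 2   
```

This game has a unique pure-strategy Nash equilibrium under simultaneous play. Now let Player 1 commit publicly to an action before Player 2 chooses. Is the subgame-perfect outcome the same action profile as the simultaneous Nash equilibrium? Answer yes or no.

Solve by backward induction (Player 1 leads).
- T: BR = C, leader payoff 1.
- M: BR = L, leader payoff 3.
- B: BR = L, leader payoff 13.
Maximizing over 1, 3, 13, Player 1 chooses B. Subgame-perfect outcome: (B, L) with payoffs (13, 19).
Under simultaneous play:
Player 1's best replies: L→B; C→M; R→B.
Player 2's best replies: T→C; M→L; B→L.
Only (B, L) has each player best-responding; Nash payoffs (13, 19).
Sequential outcome (B, L) coincides with the Nash profile (B, L).

yes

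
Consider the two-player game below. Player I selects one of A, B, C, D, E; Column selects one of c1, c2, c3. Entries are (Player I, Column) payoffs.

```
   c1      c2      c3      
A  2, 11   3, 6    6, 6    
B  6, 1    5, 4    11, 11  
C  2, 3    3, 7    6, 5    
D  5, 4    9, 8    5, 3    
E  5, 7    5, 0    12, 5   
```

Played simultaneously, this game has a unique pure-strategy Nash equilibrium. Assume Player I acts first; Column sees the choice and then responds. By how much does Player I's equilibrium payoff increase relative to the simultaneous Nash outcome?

2

Column best-responds to each possible Player I move:
- A: BR = c1, leader payoff 2.
- B: BR = c3, leader payoff 11.
- C: BR = c2, leader payoff 3.
- D: BR = c2, leader payoff 9.
- E: BR = c1, leader payoff 5.
Maximizing over 2, 11, 3, 9, 5, Player I chooses B. Subgame-perfect outcome: (B, c3) with payoffs (11, 11).
Now find the simultaneous Nash equilibrium.
Player I's best replies: c1→B; c2→D; c3→E.
Column's best replies: A→c1; B→c3; C→c2; D→c2; E→c1.
The unique mutual best reply is (D, c2), giving (9, 8).
Player I's commitment gain: 11 − 9 = 2.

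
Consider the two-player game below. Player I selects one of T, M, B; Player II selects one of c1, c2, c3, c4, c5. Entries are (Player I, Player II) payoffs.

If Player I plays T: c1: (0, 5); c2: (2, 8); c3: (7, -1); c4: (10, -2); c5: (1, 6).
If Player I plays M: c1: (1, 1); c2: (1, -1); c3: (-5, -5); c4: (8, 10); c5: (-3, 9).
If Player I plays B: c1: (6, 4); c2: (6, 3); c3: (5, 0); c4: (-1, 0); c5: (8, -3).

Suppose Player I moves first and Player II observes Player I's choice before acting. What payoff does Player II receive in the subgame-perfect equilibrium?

10

Solve by backward induction (Player I leads).
- T: Player II compares 5, 8, -1, -2, 6 and picks c2; Player I would get 2.
- M: Player II compares 1, -1, -5, 10, 9 and picks c4; Player I would get 8.
- B: Player II compares 4, 3, 0, 0, -3 and picks c1; Player I would get 6.
Player I's induced payoffs are 2, 8, 6, so Player I commits to M. Subgame-perfect outcome: (M, c4) with payoffs (8, 10).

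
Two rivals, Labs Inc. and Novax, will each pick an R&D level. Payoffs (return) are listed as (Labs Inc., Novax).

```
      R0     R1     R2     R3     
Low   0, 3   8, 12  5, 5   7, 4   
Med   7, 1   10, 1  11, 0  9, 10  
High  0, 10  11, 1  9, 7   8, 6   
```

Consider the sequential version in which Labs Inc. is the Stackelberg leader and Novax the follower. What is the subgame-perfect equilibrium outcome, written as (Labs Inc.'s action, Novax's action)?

(Med, R3)

Novax best-responds to each possible Labs Inc. move:
- Low: BR = R1, leader payoff 8.
- Med: BR = R3, leader payoff 9.
- High: BR = R0, leader payoff 0.
Among 8, 9, 0, the best is 9 at Med. Subgame-perfect outcome: (Med, R3) with payoffs (9, 10).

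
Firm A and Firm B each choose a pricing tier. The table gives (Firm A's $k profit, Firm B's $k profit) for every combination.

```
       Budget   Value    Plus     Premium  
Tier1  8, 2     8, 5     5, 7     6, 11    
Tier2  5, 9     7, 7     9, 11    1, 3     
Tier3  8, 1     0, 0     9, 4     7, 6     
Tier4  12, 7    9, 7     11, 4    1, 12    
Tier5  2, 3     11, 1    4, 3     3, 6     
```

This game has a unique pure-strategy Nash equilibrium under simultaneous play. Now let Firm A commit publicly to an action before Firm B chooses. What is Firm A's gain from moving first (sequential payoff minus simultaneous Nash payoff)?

Backward induction with Firm A moving first.
- Tier1 → Firm B plays Premium (best of 2, 5, 7, 11); Firm A gets 6.
- Tier2 → Firm B plays Plus (best of 9, 7, 11, 3); Firm A gets 9.
- Tier3 → Firm B plays Premium (best of 1, 0, 4, 6); Firm A gets 7.
- Tier4 → Firm B plays Premium (best of 7, 7, 4, 12); Firm A gets 1.
- Tier5 → Firm B plays Premium (best of 3, 1, 3, 6); Firm A gets 3.
Maximizing over 6, 9, 7, 1, 3, Firm A chooses Tier2. Subgame-perfect outcome: (Tier2, Plus) with payoffs (9, 11).
Now find the simultaneous Nash equilibrium.
Firm A's best replies: Budget→Tier4; Value→Tier5; Plus→Tier4; Premium→Tier3.
Firm B's best replies: Tier1→Premium; Tier2→Plus; Tier3→Premium; Tier4→Premium; Tier5→Premium.
The unique mutual best reply is (Tier3, Premium), giving (7, 6).
Firm A's commitment gain: 9 − 7 = 2.

2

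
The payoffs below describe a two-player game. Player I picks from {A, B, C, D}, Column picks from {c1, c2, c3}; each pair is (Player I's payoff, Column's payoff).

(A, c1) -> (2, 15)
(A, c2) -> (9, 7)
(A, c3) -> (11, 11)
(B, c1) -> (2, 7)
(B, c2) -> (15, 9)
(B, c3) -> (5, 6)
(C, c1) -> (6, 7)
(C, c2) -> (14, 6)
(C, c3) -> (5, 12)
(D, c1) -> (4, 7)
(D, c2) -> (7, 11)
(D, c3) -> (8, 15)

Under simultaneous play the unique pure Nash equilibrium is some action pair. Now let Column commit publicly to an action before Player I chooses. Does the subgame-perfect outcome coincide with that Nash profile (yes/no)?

no

Player I best-responds to each possible Column move:
- c1: BR = C, leader payoff 7.
- c2: BR = B, leader payoff 9.
- c3: BR = A, leader payoff 11.
Among 7, 9, 11, the best is 11 at c3. Subgame-perfect outcome: (A, c3) with payoffs (11, 11).
Now find the simultaneous Nash equilibrium.
Player I's best replies: c1→C; c2→B; c3→A.
Column's best replies: A→c1; B→c2; C→c3; D→c3.
The unique mutual best reply is (B, c2), giving (15, 9).
Sequential outcome (A, c3) differs from the Nash profile (B, c2).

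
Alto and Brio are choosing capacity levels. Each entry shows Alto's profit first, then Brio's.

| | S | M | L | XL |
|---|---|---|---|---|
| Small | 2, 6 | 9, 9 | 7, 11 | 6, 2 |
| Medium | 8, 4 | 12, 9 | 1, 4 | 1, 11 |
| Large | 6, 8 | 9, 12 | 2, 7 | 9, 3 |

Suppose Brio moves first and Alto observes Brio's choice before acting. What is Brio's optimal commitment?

Alto best-responds to each possible Brio move:
- S → Alto plays Medium (best of 2, 8, 6); Brio gets 4.
- M → Alto plays Medium (best of 9, 12, 9); Brio gets 9.
- L → Alto plays Small (best of 7, 1, 2); Brio gets 11.
- XL → Alto plays Large (best of 6, 1, 9); Brio gets 3.
Brio's induced payoffs are 4, 9, 11, 3, so Brio commits to L. Subgame-perfect outcome: (Small, L) with payoffs (7, 11).

L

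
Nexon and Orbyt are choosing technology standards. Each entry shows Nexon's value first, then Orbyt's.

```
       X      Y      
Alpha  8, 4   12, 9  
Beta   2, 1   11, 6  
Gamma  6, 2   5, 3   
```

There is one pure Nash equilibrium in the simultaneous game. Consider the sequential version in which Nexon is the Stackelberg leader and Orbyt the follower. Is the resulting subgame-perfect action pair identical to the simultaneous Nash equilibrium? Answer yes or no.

yes

Backward induction with Nexon moving first.
- Alpha → Orbyt plays Y (best of 4, 9); Nexon gets 12.
- Beta → Orbyt plays Y (best of 1, 6); Nexon gets 11.
- Gamma → Orbyt plays Y (best of 2, 3); Nexon gets 5.
Among 12, 11, 5, the best is 12 at Alpha. Subgame-perfect outcome: (Alpha, Y) with payoffs (12, 9).
For the simultaneous game, intersect best replies.
Nexon's best replies: X→Alpha; Y→Alpha.
Orbyt's best replies: Alpha→Y; Beta→Y; Gamma→Y.
The unique mutual best reply is (Alpha, Y), giving (12, 9).
Sequential outcome (Alpha, Y) coincides with the Nash profile (Alpha, Y).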